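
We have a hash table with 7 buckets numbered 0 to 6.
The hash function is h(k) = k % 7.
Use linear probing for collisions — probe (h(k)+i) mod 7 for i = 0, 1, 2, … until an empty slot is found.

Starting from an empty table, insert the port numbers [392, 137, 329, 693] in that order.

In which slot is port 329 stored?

Insert 392: h=0, slot 0 empty -> index 0.
Insert 137: h=4, slot 4 empty -> index 4.
Insert 329: h=0, slot 0 occupied -> index 1.
Insert 693: h=0, slots 0,1 occupied -> index 2.
Table: [392, 329, 693, ∅, 137, ∅, ∅]

1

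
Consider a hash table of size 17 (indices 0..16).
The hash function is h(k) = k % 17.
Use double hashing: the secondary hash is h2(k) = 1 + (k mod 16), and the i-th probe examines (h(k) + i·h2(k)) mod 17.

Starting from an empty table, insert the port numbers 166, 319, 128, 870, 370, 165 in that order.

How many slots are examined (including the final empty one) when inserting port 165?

2

Insert 166: h=13, slot 13 empty → index 13.
Insert 319: h=13, h2=16, slot 13 occupied → index 12.
Insert 128: h=9, slot 9 empty → index 9.
Insert 870: h=3, slot 3 empty → index 3.
Insert 370: h=13, h2=3, slot 13 occupied → index 16.
Insert 165: h=12, h2=6, slot 12 occupied → index 1.
Table: [∅, 165, ∅, 870, ∅, ∅, ∅, ∅, ∅, 128, ∅, ∅, 319, 166, ∅, ∅, 370]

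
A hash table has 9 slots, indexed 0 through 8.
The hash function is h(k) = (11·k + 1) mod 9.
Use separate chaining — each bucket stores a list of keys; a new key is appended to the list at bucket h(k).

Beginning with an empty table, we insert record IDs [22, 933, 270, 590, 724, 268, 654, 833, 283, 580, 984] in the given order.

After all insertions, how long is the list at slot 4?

2

22 → bucket 0
933 → bucket 4
270 → bucket 1
590 → bucket 2
724 → bucket 0 (collision)
268 → bucket 6
654 → bucket 4 (collision)
833 → bucket 2 (collision)
283 → bucket 0 (collision)
580 → bucket 0 (collision)
984 → bucket 7
Final buckets:
0: 22 -> 724 -> 283 -> 580
1: 270
2: 590 -> 833
3: .
4: 933 -> 654
5: .
6: 268
7: 984
8: .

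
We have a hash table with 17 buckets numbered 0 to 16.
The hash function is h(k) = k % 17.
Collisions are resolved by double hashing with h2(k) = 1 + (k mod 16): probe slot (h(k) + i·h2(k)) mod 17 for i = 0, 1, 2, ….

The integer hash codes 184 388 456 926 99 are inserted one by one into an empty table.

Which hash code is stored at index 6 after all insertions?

456

184 hashes to 14; slot 14 is free -> place at 14.
388 hashes to 14, h2=5; 14 taken -> place at 2.
456 hashes to 14, h2=9; 14 taken -> place at 6.
926 hashes to 8; slot 8 is free -> place at 8.
99 hashes to 14, h2=4; 14 taken -> place at 1.
Table: [∅, 99, 388, ∅, ∅, ∅, 456, ∅, 926, ∅, ∅, ∅, ∅, ∅, 184, ∅, ∅]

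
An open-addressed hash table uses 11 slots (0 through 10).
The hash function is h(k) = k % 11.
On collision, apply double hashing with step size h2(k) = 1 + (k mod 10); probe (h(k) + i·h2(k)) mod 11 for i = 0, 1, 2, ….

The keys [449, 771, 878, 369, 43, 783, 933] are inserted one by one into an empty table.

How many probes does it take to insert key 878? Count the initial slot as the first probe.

449 hashes to 9; slot 9 is free → place at 9.
771 hashes to 1; slot 1 is free → place at 1.
878 hashes to 9, h2=9; 9 taken → place at 7.
369 hashes to 6; slot 6 is free → place at 6.
43 hashes to 10; slot 10 is free → place at 10.
783 hashes to 2; slot 2 is free → place at 2.
933 hashes to 9, h2=4; 9,2,6,10 taken → place at 3.
Table: [., 771, 783, 933, ., ., 369, 878, ., 449, 43]

2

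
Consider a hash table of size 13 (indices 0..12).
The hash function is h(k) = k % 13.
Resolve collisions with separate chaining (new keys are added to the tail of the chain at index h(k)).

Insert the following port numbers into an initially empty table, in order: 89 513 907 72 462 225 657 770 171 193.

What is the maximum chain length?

Insert 89: h=11, bucket 11 empty → new chain.
Insert 513: h=6, bucket 6 empty → new chain.
Insert 907: h=10, bucket 10 empty → new chain.
Insert 72: h=7, bucket 7 empty → new chain.
Insert 462: h=7, bucket 7 nonempty → append to chain.
Insert 225: h=4, bucket 4 empty → new chain.
Insert 657: h=7, bucket 7 nonempty → append to chain.
Insert 770: h=3, bucket 3 empty → new chain.
Insert 171: h=2, bucket 2 empty → new chain.
Insert 193: h=11, bucket 11 nonempty → append to chain.
Final buckets:
0: —
1: —
2: 171
3: 770
4: 225
5: —
6: 513
7: 72 -> 462 -> 657
8: —
9: —
10: 907
11: 89 -> 193
12: —

3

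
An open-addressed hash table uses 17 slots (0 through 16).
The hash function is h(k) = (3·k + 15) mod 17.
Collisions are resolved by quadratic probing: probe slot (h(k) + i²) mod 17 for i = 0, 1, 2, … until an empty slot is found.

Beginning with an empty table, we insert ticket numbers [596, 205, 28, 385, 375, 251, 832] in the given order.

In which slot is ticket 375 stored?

Insert 596: h=1, slot 1 empty -> index 1.
Insert 205: h=1, slot 1 occupied -> index 2.
Insert 28: h=14, slot 14 empty -> index 14.
Insert 385: h=14, slot 14 occupied -> index 15.
Insert 375: h=1, slots 1,2 occupied -> index 5.
Insert 251: h=3, slot 3 empty -> index 3.
Insert 832: h=12, slot 12 empty -> index 12.
Table: [-, 596, 205, 251, -, 375, -, -, -, -, -, -, 832, -, 28, 385, -]

5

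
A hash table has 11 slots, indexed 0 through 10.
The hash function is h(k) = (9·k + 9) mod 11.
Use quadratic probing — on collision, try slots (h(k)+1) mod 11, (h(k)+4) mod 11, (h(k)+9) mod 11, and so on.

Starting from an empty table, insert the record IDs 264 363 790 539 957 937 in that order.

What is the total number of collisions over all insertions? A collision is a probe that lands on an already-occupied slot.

8

Insert 264: h=9, slot 9 empty → index 9.
Insert 363: h=9, slot 9 occupied → index 10.
Insert 790: h=2, slot 2 empty → index 2.
Insert 539: h=9, slots 9,10,2 occupied → index 7.
Insert 957: h=9, slots 9,10,2,7 occupied → index 3.
Insert 937: h=5, slot 5 empty → index 5.
Table: [_, _, 790, 957, _, 937, _, 539, _, 264, 363]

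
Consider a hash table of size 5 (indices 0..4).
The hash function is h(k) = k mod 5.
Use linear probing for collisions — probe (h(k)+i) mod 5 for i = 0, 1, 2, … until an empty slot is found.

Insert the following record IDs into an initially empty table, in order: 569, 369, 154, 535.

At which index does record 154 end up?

1

569 hashes to 4; slot 4 is free -> place at 4.
369 hashes to 4; 4 taken -> place at 0.
154 hashes to 4; 4,0 taken -> place at 1.
535 hashes to 0; 0,1 taken -> place at 2.
Table: [369, 154, 535, _, 569]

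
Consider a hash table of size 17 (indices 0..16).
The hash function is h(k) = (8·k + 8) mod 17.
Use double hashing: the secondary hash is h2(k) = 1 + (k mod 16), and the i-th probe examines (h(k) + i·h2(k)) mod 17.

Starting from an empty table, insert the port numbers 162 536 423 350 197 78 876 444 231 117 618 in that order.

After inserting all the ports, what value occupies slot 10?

117

162: h=12 => slot 12
536: h=12, h2=9, probe 12,4 => slot 4
423: h=9 => slot 9
350: h=3 => slot 3
197: h=3, h2=6, probe 3,9,15 => slot 15
78: h=3, h2=15, probe 3,1 => slot 1
876: h=12, h2=13, probe 12,8 => slot 8
444: h=7 => slot 7
231: h=3, h2=8, probe 3,11 => slot 11
117: h=9, h2=6, probe 9,15,4,10 => slot 10
618: h=5 => slot 5
Table: [∅, 78, ∅, 350, 536, 618, ∅, 444, 876, 423, 117, 231, 162, ∅, ∅, 197, ∅]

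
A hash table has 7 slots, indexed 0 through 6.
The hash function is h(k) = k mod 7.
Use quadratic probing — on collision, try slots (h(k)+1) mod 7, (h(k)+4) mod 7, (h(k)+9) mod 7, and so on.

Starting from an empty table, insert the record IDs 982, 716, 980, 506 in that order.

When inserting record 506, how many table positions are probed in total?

3

982 hashes to 2; slot 2 is free -> place at 2.
716 hashes to 2; 2 taken -> place at 3.
980 hashes to 0; slot 0 is free -> place at 0.
506 hashes to 2; 2,3 taken -> place at 6.
Table: [980, _, 982, 716, _, _, 506]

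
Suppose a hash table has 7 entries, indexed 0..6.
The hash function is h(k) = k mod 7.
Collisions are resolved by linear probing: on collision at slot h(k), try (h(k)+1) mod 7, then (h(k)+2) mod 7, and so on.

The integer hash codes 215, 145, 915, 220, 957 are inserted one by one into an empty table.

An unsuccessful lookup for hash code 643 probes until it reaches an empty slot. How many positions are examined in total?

215 hashes to 5; slot 5 is free => place at 5.
145 hashes to 5; 5 taken => place at 6.
915 hashes to 5; 5,6 taken => place at 0.
220 hashes to 3; slot 3 is free => place at 3.
957 hashes to 5; 5,6,0 taken => place at 1.
Table: [915, 957, ∅, 220, ∅, 215, 145]
Lookup 643: h=6, probe 6,0,1,2 → slot 2 empty, not found.

4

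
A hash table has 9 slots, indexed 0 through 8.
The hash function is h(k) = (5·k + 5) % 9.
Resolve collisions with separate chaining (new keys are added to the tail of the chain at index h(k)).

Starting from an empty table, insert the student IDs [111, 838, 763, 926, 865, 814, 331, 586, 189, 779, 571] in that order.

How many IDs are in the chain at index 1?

Insert 111: h=2, bucket 2 empty -> new chain.
Insert 838: h=1, bucket 1 empty -> new chain.
Insert 763: h=4, bucket 4 empty -> new chain.
Insert 926: h=0, bucket 0 empty -> new chain.
Insert 865: h=1, bucket 1 nonempty -> append to chain.
Insert 814: h=7, bucket 7 empty -> new chain.
Insert 331: h=4, bucket 4 nonempty -> append to chain.
Insert 586: h=1, bucket 1 nonempty -> append to chain.
Insert 189: h=5, bucket 5 empty -> new chain.
Insert 779: h=3, bucket 3 empty -> new chain.
Insert 571: h=7, bucket 7 nonempty -> append to chain.
Final buckets:
0: 926
1: 838 -> 865 -> 586
2: 111
3: 779
4: 763 -> 331
5: 189
6: —
7: 814 -> 571
8: —

3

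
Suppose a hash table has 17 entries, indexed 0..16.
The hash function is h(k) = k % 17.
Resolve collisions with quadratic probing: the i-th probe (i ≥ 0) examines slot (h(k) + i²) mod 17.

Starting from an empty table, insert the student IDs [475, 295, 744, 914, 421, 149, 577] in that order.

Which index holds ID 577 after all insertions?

Insert 475: h=16, slot 16 empty → index 16.
Insert 295: h=6, slot 6 empty → index 6.
Insert 744: h=13, slot 13 empty → index 13.
Insert 914: h=13, slot 13 occupied → index 14.
Insert 421: h=13, slots 13,14 occupied → index 0.
Insert 149: h=13, slots 13,14,0 occupied → index 5.
Insert 577: h=16, slots 16,0 occupied → index 3.
Table: [421, _, _, 577, _, 149, 295, _, _, _, _, _, _, 744, 914, _, 475]

3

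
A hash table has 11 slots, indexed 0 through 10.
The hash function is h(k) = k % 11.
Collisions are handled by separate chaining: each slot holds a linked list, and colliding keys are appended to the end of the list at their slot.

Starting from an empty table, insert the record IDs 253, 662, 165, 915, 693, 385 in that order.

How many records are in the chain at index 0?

Insert 253: h=0, bucket 0 empty → new chain.
Insert 662: h=2, bucket 2 empty → new chain.
Insert 165: h=0, bucket 0 nonempty → append to chain.
Insert 915: h=2, bucket 2 nonempty → append to chain.
Insert 693: h=0, bucket 0 nonempty → append to chain.
Insert 385: h=0, bucket 0 nonempty → append to chain.
Final buckets:
0: 253 -> 165 -> 693 -> 385
1: _
2: 662 -> 915
3: _
4: _
5: _
6: _
7: _
8: _
9: _
10: _

4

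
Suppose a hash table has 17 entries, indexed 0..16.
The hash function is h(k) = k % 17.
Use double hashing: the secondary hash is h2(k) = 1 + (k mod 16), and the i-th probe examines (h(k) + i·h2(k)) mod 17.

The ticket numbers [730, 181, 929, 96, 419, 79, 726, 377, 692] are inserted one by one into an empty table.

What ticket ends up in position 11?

730: h=16 => slot 16
181: h=11 => slot 11
929: h=11, h2=2, probe 11,13 => slot 13
96: h=11, h2=1, probe 11,12 => slot 12
419: h=11, h2=4, probe 11,15 => slot 15
79: h=11, h2=16, probe 11,10 => slot 10
726: h=12, h2=7, probe 12,2 => slot 2
377: h=3 => slot 3
692: h=12, h2=5, probe 12,0 => slot 0
Table: [692, —, 726, 377, —, —, —, —, —, —, 79, 181, 96, 929, —, 419, 730]

181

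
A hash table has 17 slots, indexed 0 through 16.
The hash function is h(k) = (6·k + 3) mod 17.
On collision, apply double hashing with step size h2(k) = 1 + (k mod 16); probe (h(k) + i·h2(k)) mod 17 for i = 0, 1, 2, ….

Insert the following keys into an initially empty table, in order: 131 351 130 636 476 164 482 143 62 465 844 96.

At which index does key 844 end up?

14

131: h=7 -> slot 7
351: h=1 -> slot 1
130: h=1, h2=3, probe 1,4 -> slot 4
636: h=11 -> slot 11
476: h=3 -> slot 3
164: h=1, h2=5, probe 1,6 -> slot 6
482: h=5 -> slot 5
143: h=11, h2=16, probe 11,10 -> slot 10
62: h=1, h2=15, probe 1,16 -> slot 16
465: h=5, h2=2, probe 5,7,9 -> slot 9
844: h=1, h2=13, probe 1,14 -> slot 14
96: h=1, h2=1, probe 1,2 -> slot 2
Table: [∅, 351, 96, 476, 130, 482, 164, 131, ∅, 465, 143, 636, ∅, ∅, 844, ∅, 62]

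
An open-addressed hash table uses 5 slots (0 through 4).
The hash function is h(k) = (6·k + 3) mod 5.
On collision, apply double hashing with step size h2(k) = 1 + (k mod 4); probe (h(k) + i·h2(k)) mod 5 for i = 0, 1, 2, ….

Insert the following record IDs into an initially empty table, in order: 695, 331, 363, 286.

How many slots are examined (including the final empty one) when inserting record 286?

695 hashes to 3; slot 3 is free -> place at 3.
331 hashes to 4; slot 4 is free -> place at 4.
363 hashes to 1; slot 1 is free -> place at 1.
286 hashes to 4, h2=3; 4 taken -> place at 2.
Table: [-, 363, 286, 695, 331]

2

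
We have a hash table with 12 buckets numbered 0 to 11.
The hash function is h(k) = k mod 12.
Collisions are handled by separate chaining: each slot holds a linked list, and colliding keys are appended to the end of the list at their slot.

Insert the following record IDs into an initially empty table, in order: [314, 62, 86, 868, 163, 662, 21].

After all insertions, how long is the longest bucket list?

4

Insert 314: h=2, bucket 2 empty → new chain.
Insert 62: h=2, bucket 2 nonempty → append to chain.
Insert 86: h=2, bucket 2 nonempty → append to chain.
Insert 868: h=4, bucket 4 empty → new chain.
Insert 163: h=7, bucket 7 empty → new chain.
Insert 662: h=2, bucket 2 nonempty → append to chain.
Insert 21: h=9, bucket 9 empty → new chain.
Final buckets:
0: ∅
1: ∅
2: 314 -> 62 -> 86 -> 662
3: ∅
4: 868
5: ∅
6: ∅
7: 163
8: ∅
9: 21
10: ∅
11: ∅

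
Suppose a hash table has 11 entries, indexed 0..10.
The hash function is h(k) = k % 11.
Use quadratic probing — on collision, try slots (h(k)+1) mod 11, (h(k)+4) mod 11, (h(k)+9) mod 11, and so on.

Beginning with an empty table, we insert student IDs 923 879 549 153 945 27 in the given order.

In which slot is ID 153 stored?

Insert 923: h=10, slot 10 empty -> index 10.
Insert 879: h=10, slot 10 occupied -> index 0.
Insert 549: h=10, slots 10,0 occupied -> index 3.
Insert 153: h=10, slots 10,0,3 occupied -> index 8.
Insert 945: h=10, slots 10,0,3,8 occupied -> index 4.
Insert 27: h=5, slot 5 empty -> index 5.
Table: [879, _, _, 549, 945, 27, _, _, 153, _, 923]

8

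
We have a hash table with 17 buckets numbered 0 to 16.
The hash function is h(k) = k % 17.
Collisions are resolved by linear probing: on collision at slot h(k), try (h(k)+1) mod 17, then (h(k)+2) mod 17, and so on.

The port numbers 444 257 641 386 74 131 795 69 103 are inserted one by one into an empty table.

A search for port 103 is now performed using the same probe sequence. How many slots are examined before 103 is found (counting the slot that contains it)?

4

444: h=2 → slot 2
257: h=2, probe 2,3 → slot 3
641: h=12 → slot 12
386: h=12, probe 12,13 → slot 13
74: h=6 → slot 6
131: h=12, probe 12,13,14 → slot 14
795: h=13, probe 13,14,15 → slot 15
69: h=1 → slot 1
103: h=1, probe 1,2,3,4 → slot 4
Table: [., 69, 444, 257, 103, ., 74, ., ., ., ., ., 641, 386, 131, 795, .]
Lookup 103: h=1, probe 1,2,3,4 → found at 4.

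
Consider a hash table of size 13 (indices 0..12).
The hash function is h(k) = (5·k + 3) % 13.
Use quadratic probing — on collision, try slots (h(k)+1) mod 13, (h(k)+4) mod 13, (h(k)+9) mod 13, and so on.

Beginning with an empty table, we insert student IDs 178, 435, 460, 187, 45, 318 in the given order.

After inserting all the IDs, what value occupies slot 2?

178 hashes to 9; slot 9 is free -> place at 9.
435 hashes to 7; slot 7 is free -> place at 7.
460 hashes to 2; slot 2 is free -> place at 2.
187 hashes to 2; 2 taken -> place at 3.
45 hashes to 7; 7 taken -> place at 8.
318 hashes to 7; 7,8 taken -> place at 11.
Table: [—, —, 460, 187, —, —, —, 435, 45, 178, —, 318, —]

460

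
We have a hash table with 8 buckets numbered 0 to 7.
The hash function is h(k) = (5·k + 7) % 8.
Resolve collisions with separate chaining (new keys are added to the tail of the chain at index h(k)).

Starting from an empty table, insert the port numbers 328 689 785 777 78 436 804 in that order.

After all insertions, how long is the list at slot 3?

2

328 -> bucket 7
689 -> bucket 4
785 -> bucket 4 (collision)
777 -> bucket 4 (collision)
78 -> bucket 5
436 -> bucket 3
804 -> bucket 3 (collision)
Final buckets:
0: .
1: .
2: .
3: 436 -> 804
4: 689 -> 785 -> 777
5: 78
6: .
7: 328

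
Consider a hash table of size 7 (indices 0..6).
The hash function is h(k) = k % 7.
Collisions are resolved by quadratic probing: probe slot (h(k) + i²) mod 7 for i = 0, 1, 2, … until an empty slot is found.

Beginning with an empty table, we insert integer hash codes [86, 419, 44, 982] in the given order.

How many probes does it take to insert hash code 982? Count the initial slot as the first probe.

86 hashes to 2; slot 2 is free -> place at 2.
419 hashes to 6; slot 6 is free -> place at 6.
44 hashes to 2; 2 taken -> place at 3.
982 hashes to 2; 2,3,6 taken -> place at 4.
Table: [-, -, 86, 44, 982, -, 419]

4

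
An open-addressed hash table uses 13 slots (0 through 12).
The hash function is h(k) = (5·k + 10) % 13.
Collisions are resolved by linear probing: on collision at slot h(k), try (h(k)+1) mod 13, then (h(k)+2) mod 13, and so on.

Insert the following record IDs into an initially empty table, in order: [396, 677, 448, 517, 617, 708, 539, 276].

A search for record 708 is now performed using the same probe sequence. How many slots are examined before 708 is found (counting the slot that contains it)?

396 hashes to 1; slot 1 is free → place at 1.
677 hashes to 2; slot 2 is free → place at 2.
448 hashes to 1; 1,2 taken → place at 3.
517 hashes to 8; slot 8 is free → place at 8.
617 hashes to 1; 1,2,3 taken → place at 4.
708 hashes to 1; 1,2,3,4 taken → place at 5.
539 hashes to 1; 1,2,3,4,5 taken → place at 6.
276 hashes to 12; slot 12 is free → place at 12.
Table: [_, 396, 677, 448, 617, 708, 539, _, 517, _, _, _, 276]
Lookup 708: h=1, probe 1,2,3,4,5 → found at 5.

5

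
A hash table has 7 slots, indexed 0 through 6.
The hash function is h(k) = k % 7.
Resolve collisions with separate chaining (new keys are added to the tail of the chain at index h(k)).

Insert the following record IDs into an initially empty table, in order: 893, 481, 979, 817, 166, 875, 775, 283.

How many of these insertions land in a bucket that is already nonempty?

Insert 893: h=4, bucket 4 empty → new chain.
Insert 481: h=5, bucket 5 empty → new chain.
Insert 979: h=6, bucket 6 empty → new chain.
Insert 817: h=5, bucket 5 nonempty → append to chain.
Insert 166: h=5, bucket 5 nonempty → append to chain.
Insert 875: h=0, bucket 0 empty → new chain.
Insert 775: h=5, bucket 5 nonempty → append to chain.
Insert 283: h=3, bucket 3 empty → new chain.
Final buckets:
0: 875
1: —
2: —
3: 283
4: 893
5: 481 -> 817 -> 166 -> 775
6: 979

3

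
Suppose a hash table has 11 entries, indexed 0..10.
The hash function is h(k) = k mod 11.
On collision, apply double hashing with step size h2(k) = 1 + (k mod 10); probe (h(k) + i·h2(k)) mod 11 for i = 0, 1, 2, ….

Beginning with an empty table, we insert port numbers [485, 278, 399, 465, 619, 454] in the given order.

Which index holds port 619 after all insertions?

Insert 485: h=1, slot 1 empty -> index 1.
Insert 278: h=3, slot 3 empty -> index 3.
Insert 399: h=3, h2=10, slot 3 occupied -> index 2.
Insert 465: h=3, h2=6, slot 3 occupied -> index 9.
Insert 619: h=3, h2=10, slots 3,2,1 occupied -> index 0.
Insert 454: h=3, h2=5, slot 3 occupied -> index 8.
Table: [619, 485, 399, 278, _, _, _, _, 454, 465, _]

0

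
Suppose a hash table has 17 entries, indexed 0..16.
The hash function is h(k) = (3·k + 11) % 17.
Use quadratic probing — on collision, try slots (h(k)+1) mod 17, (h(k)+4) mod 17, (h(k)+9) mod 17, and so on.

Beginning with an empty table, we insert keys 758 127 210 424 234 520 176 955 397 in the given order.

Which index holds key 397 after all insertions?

4

758: h=7 → slot 7
127: h=1 → slot 1
210: h=12 → slot 12
424: h=8 → slot 8
234: h=16 → slot 16
520: h=7, probe 7,8,11 → slot 11
176: h=12, probe 12,13 → slot 13
955: h=3 → slot 3
397: h=12, probe 12,13,16,4 → slot 4
Table: [-, 127, -, 955, 397, -, -, 758, 424, -, -, 520, 210, 176, -, -, 234]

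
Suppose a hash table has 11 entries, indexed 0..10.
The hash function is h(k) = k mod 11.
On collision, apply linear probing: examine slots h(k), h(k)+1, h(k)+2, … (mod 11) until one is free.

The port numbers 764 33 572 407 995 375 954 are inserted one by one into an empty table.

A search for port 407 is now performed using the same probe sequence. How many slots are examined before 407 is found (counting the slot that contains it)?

764: h=5 → slot 5
33: h=0 → slot 0
572: h=0, probe 0,1 → slot 1
407: h=0, probe 0,1,2 → slot 2
995: h=5, probe 5,6 → slot 6
375: h=1, probe 1,2,3 → slot 3
954: h=8 → slot 8
Table: [33, 572, 407, 375, ∅, 764, 995, ∅, 954, ∅, ∅]
Lookup 407: h=0, probe 0,1,2 → found at 2.

3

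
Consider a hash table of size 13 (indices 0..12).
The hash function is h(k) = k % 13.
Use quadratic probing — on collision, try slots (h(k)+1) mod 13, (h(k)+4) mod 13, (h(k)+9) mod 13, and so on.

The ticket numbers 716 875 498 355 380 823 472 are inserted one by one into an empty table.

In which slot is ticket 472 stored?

716: h=1 → slot 1
875: h=4 → slot 4
498: h=4, probe 4,5 → slot 5
355: h=4, probe 4,5,8 → slot 8
380: h=3 → slot 3
823: h=4, probe 4,5,8,0 → slot 0
472: h=4, probe 4,5,8,0,7 → slot 7
Table: [823, 716, —, 380, 875, 498, —, 472, 355, —, —, —, —]

7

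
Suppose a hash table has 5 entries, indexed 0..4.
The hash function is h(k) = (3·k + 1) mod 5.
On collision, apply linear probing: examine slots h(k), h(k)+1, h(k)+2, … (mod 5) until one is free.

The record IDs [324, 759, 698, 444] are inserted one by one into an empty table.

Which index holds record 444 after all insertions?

1

324 hashes to 3; slot 3 is free -> place at 3.
759 hashes to 3; 3 taken -> place at 4.
698 hashes to 0; slot 0 is free -> place at 0.
444 hashes to 3; 3,4,0 taken -> place at 1.
Table: [698, 444, ∅, 324, 759]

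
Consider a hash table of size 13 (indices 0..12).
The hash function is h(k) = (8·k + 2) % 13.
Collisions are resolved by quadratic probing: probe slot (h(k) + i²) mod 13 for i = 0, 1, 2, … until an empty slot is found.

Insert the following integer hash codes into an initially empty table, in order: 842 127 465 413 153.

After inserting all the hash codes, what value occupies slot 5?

127

842 hashes to 4; slot 4 is free → place at 4.
127 hashes to 4; 4 taken → place at 5.
465 hashes to 4; 4,5 taken → place at 8.
413 hashes to 4; 4,5,8 taken → place at 0.
153 hashes to 4; 4,5,8,0 taken → place at 7.
Table: [413, ., ., ., 842, 127, ., 153, 465, ., ., ., .]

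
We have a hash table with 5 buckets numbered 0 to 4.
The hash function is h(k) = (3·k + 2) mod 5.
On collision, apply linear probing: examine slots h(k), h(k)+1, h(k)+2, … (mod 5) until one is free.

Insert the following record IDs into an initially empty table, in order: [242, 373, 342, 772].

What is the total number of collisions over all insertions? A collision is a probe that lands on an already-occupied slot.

242 hashes to 3; slot 3 is free -> place at 3.
373 hashes to 1; slot 1 is free -> place at 1.
342 hashes to 3; 3 taken -> place at 4.
772 hashes to 3; 3,4 taken -> place at 0.
Table: [772, 373, -, 242, 342]

3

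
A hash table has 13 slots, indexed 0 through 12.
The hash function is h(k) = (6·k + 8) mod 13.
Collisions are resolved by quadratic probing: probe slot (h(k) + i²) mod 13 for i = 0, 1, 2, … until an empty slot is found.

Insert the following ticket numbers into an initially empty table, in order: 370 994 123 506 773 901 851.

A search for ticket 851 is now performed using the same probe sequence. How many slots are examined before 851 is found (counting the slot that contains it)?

370 hashes to 5; slot 5 is free => place at 5.
994 hashes to 5; 5 taken => place at 6.
123 hashes to 5; 5,6 taken => place at 9.
506 hashes to 2; slot 2 is free => place at 2.
773 hashes to 5; 5,6,9 taken => place at 1.
901 hashes to 6; 6 taken => place at 7.
851 hashes to 5; 5,6,9,1 taken => place at 8.
Table: [∅, 773, 506, ∅, ∅, 370, 994, 901, 851, 123, ∅, ∅, ∅]
Lookup 851: h=5, probe 5,6,9,1,8 → found at 8.

5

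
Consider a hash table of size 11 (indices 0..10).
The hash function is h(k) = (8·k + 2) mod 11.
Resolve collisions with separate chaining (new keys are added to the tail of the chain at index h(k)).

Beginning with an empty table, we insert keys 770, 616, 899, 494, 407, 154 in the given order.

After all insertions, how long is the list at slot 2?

770 -> bucket 2
616 -> bucket 2 (collision)
899 -> bucket 0
494 -> bucket 5
407 -> bucket 2 (collision)
154 -> bucket 2 (collision)
Final buckets:
0: 899
1: _
2: 770 -> 616 -> 407 -> 154
3: _
4: _
5: 494
6: _
7: _
8: _
9: _
10: _

4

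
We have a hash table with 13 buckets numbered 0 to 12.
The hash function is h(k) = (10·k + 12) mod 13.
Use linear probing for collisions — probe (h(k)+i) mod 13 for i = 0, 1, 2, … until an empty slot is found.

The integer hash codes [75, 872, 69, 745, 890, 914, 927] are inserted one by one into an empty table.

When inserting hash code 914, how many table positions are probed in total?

Insert 75: h=8, slot 8 empty => index 8.
Insert 872: h=9, slot 9 empty => index 9.
Insert 69: h=0, slot 0 empty => index 0.
Insert 745: h=0, slot 0 occupied => index 1.
Insert 890: h=7, slot 7 empty => index 7.
Insert 914: h=0, slots 0,1 occupied => index 2.
Insert 927: h=0, slots 0,1,2 occupied => index 3.
Table: [69, 745, 914, 927, ∅, ∅, ∅, 890, 75, 872, ∅, ∅, ∅]

3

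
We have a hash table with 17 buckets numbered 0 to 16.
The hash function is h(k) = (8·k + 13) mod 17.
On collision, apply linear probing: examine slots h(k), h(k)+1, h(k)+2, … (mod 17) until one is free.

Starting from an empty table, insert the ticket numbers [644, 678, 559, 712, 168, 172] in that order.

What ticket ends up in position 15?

644: h=14 → slot 14
678: h=14, probe 14,15 → slot 15
559: h=14, probe 14,15,16 → slot 16
712: h=14, probe 14,15,16,0 → slot 0
168: h=14, probe 14,15,16,0,1 → slot 1
172: h=12 → slot 12
Table: [712, 168, ∅, ∅, ∅, ∅, ∅, ∅, ∅, ∅, ∅, ∅, 172, ∅, 644, 678, 559]

678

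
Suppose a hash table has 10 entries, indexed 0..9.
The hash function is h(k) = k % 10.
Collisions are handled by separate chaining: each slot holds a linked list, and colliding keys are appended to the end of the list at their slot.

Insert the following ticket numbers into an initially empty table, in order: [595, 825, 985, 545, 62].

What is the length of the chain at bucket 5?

4

595 → bucket 5
825 → bucket 5 (collision)
985 → bucket 5 (collision)
545 → bucket 5 (collision)
62 → bucket 2
Final buckets:
0: -
1: -
2: 62
3: -
4: -
5: 595 -> 825 -> 985 -> 545
6: -
7: -
8: -
9: -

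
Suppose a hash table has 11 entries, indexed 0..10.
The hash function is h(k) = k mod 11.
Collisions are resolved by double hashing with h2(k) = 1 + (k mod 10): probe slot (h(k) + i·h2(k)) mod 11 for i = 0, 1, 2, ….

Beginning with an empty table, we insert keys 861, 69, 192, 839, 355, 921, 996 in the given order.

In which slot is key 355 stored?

861: h=3 -> slot 3
69: h=3, h2=10, probe 3,2 -> slot 2
192: h=5 -> slot 5
839: h=3, h2=10, probe 3,2,1 -> slot 1
355: h=3, h2=6, probe 3,9 -> slot 9
921: h=8 -> slot 8
996: h=6 -> slot 6
Table: [—, 839, 69, 861, —, 192, 996, —, 921, 355, —]

9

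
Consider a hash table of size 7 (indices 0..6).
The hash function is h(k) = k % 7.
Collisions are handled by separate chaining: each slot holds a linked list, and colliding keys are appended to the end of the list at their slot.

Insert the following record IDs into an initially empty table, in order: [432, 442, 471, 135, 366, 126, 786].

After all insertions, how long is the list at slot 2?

4

Insert 432: h=5, bucket 5 empty -> new chain.
Insert 442: h=1, bucket 1 empty -> new chain.
Insert 471: h=2, bucket 2 empty -> new chain.
Insert 135: h=2, bucket 2 nonempty -> append to chain.
Insert 366: h=2, bucket 2 nonempty -> append to chain.
Insert 126: h=0, bucket 0 empty -> new chain.
Insert 786: h=2, bucket 2 nonempty -> append to chain.
Final buckets:
0: 126
1: 442
2: 471 -> 135 -> 366 -> 786
3: -
4: -
5: 432
6: -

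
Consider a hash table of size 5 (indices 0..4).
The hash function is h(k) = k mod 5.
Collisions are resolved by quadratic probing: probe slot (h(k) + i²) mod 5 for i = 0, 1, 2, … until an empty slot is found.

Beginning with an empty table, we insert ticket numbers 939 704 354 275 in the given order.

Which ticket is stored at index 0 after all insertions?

704

Insert 939: h=4, slot 4 empty -> index 4.
Insert 704: h=4, slot 4 occupied -> index 0.
Insert 354: h=4, slots 4,0 occupied -> index 3.
Insert 275: h=0, slot 0 occupied -> index 1.
Table: [704, 275, _, 354, 939]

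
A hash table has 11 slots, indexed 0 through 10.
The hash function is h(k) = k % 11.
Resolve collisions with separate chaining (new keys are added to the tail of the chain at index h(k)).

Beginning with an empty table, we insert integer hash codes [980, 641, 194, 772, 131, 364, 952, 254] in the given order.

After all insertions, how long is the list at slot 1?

980 -> bucket 1
641 -> bucket 3
194 -> bucket 7
772 -> bucket 2
131 -> bucket 10
364 -> bucket 1 (collision)
952 -> bucket 6
254 -> bucket 1 (collision)
Final buckets:
0: .
1: 980 -> 364 -> 254
2: 772
3: 641
4: .
5: .
6: 952
7: 194
8: .
9: .
10: 131

3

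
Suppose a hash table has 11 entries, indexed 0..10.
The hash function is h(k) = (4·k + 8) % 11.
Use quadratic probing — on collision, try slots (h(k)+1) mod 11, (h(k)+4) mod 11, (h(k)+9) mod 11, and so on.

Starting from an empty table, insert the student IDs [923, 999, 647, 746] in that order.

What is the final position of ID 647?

1

923: h=4 => slot 4
999: h=0 => slot 0
647: h=0, probe 0,1 => slot 1
746: h=0, probe 0,1,4,9 => slot 9
Table: [999, 647, -, -, 923, -, -, -, -, 746, -]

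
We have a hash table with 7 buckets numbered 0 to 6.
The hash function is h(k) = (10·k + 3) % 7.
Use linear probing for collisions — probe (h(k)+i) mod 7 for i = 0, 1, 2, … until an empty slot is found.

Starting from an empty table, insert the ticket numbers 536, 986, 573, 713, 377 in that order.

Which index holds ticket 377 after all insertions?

4

Insert 536: h=1, slot 1 empty -> index 1.
Insert 986: h=0, slot 0 empty -> index 0.
Insert 573: h=0, slots 0,1 occupied -> index 2.
Insert 713: h=0, slots 0,1,2 occupied -> index 3.
Insert 377: h=0, slots 0,1,2,3 occupied -> index 4.
Table: [986, 536, 573, 713, 377, —, —]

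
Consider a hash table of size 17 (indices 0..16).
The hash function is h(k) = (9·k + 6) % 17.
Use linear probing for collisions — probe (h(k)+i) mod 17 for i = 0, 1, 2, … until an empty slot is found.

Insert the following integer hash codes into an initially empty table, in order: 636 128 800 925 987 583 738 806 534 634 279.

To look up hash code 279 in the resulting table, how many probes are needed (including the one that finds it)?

Insert 636: h=1, slot 1 empty → index 1.
Insert 128: h=2, slot 2 empty → index 2.
Insert 800: h=15, slot 15 empty → index 15.
Insert 925: h=1, slots 1,2 occupied → index 3.
Insert 987: h=15, slot 15 occupied → index 16.
Insert 583: h=0, slot 0 empty → index 0.
Insert 738: h=1, slots 1,2,3 occupied → index 4.
Insert 806: h=1, slots 1,2,3,4 occupied → index 5.
Insert 534: h=1, slots 1,2,3,4,5 occupied → index 6.
Insert 634: h=0, slots 0,1,2,3,4,5,6 occupied → index 7.
Insert 279: h=1, slots 1,2,3,4,5,6,7 occupied → index 8.
Table: [583, 636, 128, 925, 738, 806, 534, 634, 279, ∅, ∅, ∅, ∅, ∅, ∅, 800, 987]
Lookup 279: h=1, probe 1,2,3,4,5,6,7,8 → found at 8.

8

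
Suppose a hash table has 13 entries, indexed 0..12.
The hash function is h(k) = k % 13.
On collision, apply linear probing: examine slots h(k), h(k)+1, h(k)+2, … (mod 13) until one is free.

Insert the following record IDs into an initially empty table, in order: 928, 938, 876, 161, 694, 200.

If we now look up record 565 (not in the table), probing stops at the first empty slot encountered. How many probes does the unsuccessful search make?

928: h=5 → slot 5
938: h=2 → slot 2
876: h=5, probe 5,6 → slot 6
161: h=5, probe 5,6,7 → slot 7
694: h=5, probe 5,6,7,8 → slot 8
200: h=5, probe 5,6,7,8,9 → slot 9
Table: [∅, ∅, 938, ∅, ∅, 928, 876, 161, 694, 200, ∅, ∅, ∅]
Lookup 565: h=6, probe 6,7,8,9,10 → slot 10 empty, not found.

5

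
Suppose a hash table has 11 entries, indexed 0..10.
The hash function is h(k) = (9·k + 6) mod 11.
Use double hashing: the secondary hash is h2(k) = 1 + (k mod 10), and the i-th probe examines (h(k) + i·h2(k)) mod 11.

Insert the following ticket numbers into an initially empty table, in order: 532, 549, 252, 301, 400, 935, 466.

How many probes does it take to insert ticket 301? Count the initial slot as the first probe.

532 hashes to 9; slot 9 is free -> place at 9.
549 hashes to 8; slot 8 is free -> place at 8.
252 hashes to 8, h2=3; 8 taken -> place at 0.
301 hashes to 9, h2=2; 9,0 taken -> place at 2.
400 hashes to 9, h2=1; 9 taken -> place at 10.
935 hashes to 6; slot 6 is free -> place at 6.
466 hashes to 9, h2=7; 9 taken -> place at 5.
Table: [252, ., 301, ., ., 466, 935, ., 549, 532, 400]

3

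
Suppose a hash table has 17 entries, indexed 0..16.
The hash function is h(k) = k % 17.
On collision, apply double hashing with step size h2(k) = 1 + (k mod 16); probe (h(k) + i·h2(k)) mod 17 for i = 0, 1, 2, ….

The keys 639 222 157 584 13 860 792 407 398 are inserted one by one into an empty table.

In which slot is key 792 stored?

11

639: h=10 -> slot 10
222: h=1 -> slot 1
157: h=4 -> slot 4
584: h=6 -> slot 6
13: h=13 -> slot 13
860: h=10, h2=13, probe 10,6,2 -> slot 2
792: h=10, h2=9, probe 10,2,11 -> slot 11
407: h=16 -> slot 16
398: h=7 -> slot 7
Table: [-, 222, 860, -, 157, -, 584, 398, -, -, 639, 792, -, 13, -, -, 407]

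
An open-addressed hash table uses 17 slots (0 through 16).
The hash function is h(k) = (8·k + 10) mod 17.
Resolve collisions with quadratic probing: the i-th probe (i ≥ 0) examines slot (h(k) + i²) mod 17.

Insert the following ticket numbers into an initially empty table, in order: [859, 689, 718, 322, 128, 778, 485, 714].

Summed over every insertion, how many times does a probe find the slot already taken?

6

859: h=14 -> slot 14
689: h=14, probe 14,15 -> slot 15
718: h=8 -> slot 8
322: h=2 -> slot 2
128: h=14, probe 14,15,1 -> slot 1
778: h=12 -> slot 12
485: h=14, probe 14,15,1,6 -> slot 6
714: h=10 -> slot 10
Table: [∅, 128, 322, ∅, ∅, ∅, 485, ∅, 718, ∅, 714, ∅, 778, ∅, 859, 689, ∅]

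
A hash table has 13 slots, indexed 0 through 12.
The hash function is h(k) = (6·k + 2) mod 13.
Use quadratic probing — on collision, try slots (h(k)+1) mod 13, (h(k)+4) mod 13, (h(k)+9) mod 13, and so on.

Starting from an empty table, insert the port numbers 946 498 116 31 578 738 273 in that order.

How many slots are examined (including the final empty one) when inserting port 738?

2

946: h=10 => slot 10
498: h=0 => slot 0
116: h=9 => slot 9
31: h=6 => slot 6
578: h=12 => slot 12
738: h=10, probe 10,11 => slot 11
273: h=2 => slot 2
Table: [498, _, 273, _, _, _, 31, _, _, 116, 946, 738, 578]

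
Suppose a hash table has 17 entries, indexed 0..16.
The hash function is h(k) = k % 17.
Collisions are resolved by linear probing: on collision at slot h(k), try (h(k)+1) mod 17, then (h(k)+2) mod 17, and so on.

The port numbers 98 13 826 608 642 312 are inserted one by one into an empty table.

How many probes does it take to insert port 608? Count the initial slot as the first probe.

98: h=13 -> slot 13
13: h=13, probe 13,14 -> slot 14
826: h=10 -> slot 10
608: h=13, probe 13,14,15 -> slot 15
642: h=13, probe 13,14,15,16 -> slot 16
312: h=6 -> slot 6
Table: [., ., ., ., ., ., 312, ., ., ., 826, ., ., 98, 13, 608, 642]

3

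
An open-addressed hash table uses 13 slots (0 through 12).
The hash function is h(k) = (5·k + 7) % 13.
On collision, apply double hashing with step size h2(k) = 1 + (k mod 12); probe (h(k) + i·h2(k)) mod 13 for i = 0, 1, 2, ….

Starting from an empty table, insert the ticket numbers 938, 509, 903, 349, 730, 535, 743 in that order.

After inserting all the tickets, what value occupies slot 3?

938 hashes to 4; slot 4 is free -> place at 4.
509 hashes to 4, h2=6; 4 taken -> place at 10.
903 hashes to 11; slot 11 is free -> place at 11.
349 hashes to 10, h2=2; 10 taken -> place at 12.
730 hashes to 4, h2=11; 4 taken -> place at 2.
535 hashes to 4, h2=8; 4,12 taken -> place at 7.
743 hashes to 4, h2=12; 4 taken -> place at 3.
Table: [_, _, 730, 743, 938, _, _, 535, _, _, 509, 903, 349]

743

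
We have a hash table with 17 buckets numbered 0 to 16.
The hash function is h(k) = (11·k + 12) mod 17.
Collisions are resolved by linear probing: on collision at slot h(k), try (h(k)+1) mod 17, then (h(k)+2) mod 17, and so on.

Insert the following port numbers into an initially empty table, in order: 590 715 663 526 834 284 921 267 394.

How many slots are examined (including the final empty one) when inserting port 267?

3

590 hashes to 8; slot 8 is free -> place at 8.
715 hashes to 6; slot 6 is free -> place at 6.
663 hashes to 12; slot 12 is free -> place at 12.
526 hashes to 1; slot 1 is free -> place at 1.
834 hashes to 6; 6 taken -> place at 7.
284 hashes to 8; 8 taken -> place at 9.
921 hashes to 11; slot 11 is free -> place at 11.
267 hashes to 8; 8,9 taken -> place at 10.
394 hashes to 11; 11,12 taken -> place at 13.
Table: [∅, 526, ∅, ∅, ∅, ∅, 715, 834, 590, 284, 267, 921, 663, 394, ∅, ∅, ∅]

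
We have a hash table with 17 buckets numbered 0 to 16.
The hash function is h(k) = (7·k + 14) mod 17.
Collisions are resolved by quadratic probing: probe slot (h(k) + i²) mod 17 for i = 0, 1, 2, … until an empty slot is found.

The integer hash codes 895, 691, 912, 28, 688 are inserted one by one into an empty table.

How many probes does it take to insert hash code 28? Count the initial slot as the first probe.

4

895: h=6 => slot 6
691: h=6, probe 6,7 => slot 7
912: h=6, probe 6,7,10 => slot 10
28: h=6, probe 6,7,10,15 => slot 15
688: h=2 => slot 2
Table: [-, -, 688, -, -, -, 895, 691, -, -, 912, -, -, -, -, 28, -]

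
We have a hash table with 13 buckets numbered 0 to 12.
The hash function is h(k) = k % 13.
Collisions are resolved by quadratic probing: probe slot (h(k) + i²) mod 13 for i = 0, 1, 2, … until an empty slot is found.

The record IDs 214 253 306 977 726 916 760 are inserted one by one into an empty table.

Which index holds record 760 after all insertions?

9

214: h=6 -> slot 6
253: h=6, probe 6,7 -> slot 7
306: h=7, probe 7,8 -> slot 8
977: h=2 -> slot 2
726: h=11 -> slot 11
916: h=6, probe 6,7,10 -> slot 10
760: h=6, probe 6,7,10,2,9 -> slot 9
Table: [∅, ∅, 977, ∅, ∅, ∅, 214, 253, 306, 760, 916, 726, ∅]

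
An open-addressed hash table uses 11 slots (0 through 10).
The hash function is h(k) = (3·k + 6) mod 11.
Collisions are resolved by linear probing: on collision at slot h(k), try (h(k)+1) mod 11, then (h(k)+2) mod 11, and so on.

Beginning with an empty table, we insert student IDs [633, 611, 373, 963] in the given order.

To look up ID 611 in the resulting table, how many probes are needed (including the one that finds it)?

Insert 633: h=2, slot 2 empty -> index 2.
Insert 611: h=2, slot 2 occupied -> index 3.
Insert 373: h=3, slot 3 occupied -> index 4.
Insert 963: h=2, slots 2,3,4 occupied -> index 5.
Table: [-, -, 633, 611, 373, 963, -, -, -, -, -]
Lookup 611: h=2, probe 2,3 → found at 3.

2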